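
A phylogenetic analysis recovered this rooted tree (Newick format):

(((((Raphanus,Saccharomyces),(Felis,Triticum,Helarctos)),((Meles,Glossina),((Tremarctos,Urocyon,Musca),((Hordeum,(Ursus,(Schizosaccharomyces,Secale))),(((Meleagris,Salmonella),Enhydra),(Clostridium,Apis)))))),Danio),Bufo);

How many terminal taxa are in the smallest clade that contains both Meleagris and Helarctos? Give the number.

The MRCA of Meleagris and Helarctos is the node subtending (((Raphanus,Saccharomyces),(Felis,Triticum,Helarctos)),((Meles,Glossina),((Tremarctos,Urocyon,Musca),((Hordeum,(Ursus,(Schizosaccharomyces,Secale))),(((Meleagris,Salmonella),Enhydra),(Clostridium,Apis)))))).
That clade contains 19 terminal taxa: Apis, Clostridium, Enhydra, Felis, Glossina, Helarctos, Hordeum, Meleagris, Meles, Musca, Raphanus, Saccharomyces, Salmonella, Schizosaccharomyces, Secale, Tremarctos, Triticum, Urocyon, Ursus.

19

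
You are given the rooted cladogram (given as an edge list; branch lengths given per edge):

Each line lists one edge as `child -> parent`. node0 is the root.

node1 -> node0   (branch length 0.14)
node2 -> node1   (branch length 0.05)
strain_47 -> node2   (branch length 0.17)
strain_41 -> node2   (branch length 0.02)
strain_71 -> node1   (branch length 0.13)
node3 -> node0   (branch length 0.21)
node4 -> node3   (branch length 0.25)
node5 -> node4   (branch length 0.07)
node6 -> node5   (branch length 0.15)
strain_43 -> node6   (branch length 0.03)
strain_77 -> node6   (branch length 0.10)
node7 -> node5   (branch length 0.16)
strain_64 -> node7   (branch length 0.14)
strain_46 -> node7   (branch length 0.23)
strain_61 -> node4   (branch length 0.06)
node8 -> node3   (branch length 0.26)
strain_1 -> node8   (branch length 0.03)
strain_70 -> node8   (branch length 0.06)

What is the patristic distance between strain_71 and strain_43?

The path runs strain_71 → … → MRCA → … → strain_43; the MRCA is the root of the tree.
Branch lengths along that path: 0.13 + 0.14 + 0.21 + 0.25 + 0.07 + 0.15 + 0.03 = 0.98.

0.98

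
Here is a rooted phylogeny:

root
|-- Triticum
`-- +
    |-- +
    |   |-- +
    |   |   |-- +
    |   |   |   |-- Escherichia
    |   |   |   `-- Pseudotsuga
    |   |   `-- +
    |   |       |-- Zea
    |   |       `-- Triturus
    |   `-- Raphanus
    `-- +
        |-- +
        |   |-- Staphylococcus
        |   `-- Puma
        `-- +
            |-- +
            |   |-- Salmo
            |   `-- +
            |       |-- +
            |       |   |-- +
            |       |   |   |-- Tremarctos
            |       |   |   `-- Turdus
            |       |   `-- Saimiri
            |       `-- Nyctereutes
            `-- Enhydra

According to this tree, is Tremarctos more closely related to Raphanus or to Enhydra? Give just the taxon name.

The MRCA of Tremarctos and Enhydra subtends ((Salmo,(((Tremarctos,Turdus),Saimiri),Nyctereutes)),Enhydra) (6 taxa).
The MRCA of Tremarctos and Raphanus subtends ((((Escherichia,Pseudotsuga),(Zea,Triturus)),Raphanus),((Staphylococcus,Puma),((Salmo,(((Tremarctos,Turdus),Saimiri),Nyctereutes)),Enhydra))) (13 taxa).
The first is nested inside the second, so Tremarctos shares a more recent common ancestor with Enhydra.

Enhydra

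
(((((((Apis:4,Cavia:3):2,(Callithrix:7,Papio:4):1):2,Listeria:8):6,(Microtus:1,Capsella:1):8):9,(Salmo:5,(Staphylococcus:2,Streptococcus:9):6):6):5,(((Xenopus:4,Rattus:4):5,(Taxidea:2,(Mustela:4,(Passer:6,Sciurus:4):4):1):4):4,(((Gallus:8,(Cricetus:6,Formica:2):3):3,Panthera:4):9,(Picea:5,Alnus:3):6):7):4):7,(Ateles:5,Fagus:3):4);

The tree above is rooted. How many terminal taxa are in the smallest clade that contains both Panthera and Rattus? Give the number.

12

The MRCA of Panthera and Rattus is the node subtending (((Xenopus,Rattus),(Taxidea,(Mustela,(Passer,Sciurus)))),(((Gallus,(Cricetus,Formica)),Panthera),(Picea,Alnus))).
That clade contains 12 terminal taxa: Alnus, Cricetus, Formica, Gallus, Mustela, Panthera, Passer, Picea, Rattus, Sciurus, Taxidea, Xenopus.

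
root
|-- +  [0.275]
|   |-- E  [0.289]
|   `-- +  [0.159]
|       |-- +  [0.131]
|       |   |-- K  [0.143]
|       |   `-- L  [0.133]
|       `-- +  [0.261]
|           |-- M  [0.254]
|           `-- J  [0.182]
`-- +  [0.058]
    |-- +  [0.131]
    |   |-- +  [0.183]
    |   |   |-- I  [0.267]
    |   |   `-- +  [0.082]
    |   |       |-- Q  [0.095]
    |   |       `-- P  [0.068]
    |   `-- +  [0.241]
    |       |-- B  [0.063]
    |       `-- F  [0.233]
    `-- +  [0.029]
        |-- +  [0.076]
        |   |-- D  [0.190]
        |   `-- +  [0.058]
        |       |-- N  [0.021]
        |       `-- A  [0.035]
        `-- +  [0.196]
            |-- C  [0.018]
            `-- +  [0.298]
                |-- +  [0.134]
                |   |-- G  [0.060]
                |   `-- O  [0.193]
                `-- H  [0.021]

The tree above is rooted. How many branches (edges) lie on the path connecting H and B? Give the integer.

7

The MRCA of H and B is the node subtending (((I,(Q,P)),(B,F)),((D,(N,A)),(C,((G,O),H)))).
From H up to that node: 4 branches. From B up to the same node: 3 branches. Total: 4 + 3 = 7.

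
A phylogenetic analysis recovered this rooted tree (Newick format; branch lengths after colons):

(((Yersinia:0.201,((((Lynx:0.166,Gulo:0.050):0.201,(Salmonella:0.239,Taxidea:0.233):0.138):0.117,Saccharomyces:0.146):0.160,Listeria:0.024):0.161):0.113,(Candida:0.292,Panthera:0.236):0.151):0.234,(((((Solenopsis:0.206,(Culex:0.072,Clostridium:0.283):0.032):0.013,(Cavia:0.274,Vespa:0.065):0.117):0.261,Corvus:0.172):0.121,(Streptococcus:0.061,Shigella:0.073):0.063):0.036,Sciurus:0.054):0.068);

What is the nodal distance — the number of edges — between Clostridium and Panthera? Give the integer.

The MRCA of Clostridium and Panthera is the root of the tree.
From Clostridium up to that node: 7 branches. From Panthera up to the same node: 3 branches. Total: 7 + 3 = 10.

10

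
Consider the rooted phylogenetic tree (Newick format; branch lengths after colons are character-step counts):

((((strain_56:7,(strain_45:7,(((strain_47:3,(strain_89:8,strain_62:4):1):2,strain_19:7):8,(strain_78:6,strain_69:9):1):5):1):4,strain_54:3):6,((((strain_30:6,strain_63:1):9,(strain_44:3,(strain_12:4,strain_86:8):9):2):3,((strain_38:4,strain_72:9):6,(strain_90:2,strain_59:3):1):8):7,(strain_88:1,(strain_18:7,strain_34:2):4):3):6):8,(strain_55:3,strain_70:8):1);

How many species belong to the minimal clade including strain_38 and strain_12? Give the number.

The MRCA of strain_38 and strain_12 is the node subtending (((strain_30,strain_63),(strain_44,(strain_12,strain_86))),((strain_38,strain_72),(strain_90,strain_59))).
That clade contains 9 terminal taxa: strain_12, strain_30, strain_38, strain_44, strain_59, strain_63, strain_72, strain_86, strain_90.

9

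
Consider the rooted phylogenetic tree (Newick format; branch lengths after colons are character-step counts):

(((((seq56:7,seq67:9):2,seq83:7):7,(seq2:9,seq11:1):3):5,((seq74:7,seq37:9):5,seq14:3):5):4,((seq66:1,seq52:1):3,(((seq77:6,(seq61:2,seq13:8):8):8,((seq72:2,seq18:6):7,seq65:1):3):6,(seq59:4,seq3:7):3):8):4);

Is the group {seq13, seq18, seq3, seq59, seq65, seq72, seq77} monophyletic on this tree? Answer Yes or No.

No

The MRCA of the listed taxa subtends (((seq77,(seq61,seq13)),((seq72,seq18),seq65)),(seq59,seq3)).
That clade also contains seq61, which is not in the proposed group, so the group is not monophyletic.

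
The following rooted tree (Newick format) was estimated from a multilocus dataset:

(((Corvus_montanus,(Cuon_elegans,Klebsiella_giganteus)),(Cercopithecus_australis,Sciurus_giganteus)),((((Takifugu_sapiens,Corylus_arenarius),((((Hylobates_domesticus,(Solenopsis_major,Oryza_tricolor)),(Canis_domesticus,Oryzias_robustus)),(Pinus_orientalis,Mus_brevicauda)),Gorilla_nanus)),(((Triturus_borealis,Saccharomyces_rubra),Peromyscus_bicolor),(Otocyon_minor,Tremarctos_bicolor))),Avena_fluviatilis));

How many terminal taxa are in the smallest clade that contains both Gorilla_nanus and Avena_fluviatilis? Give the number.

16

The MRCA of Gorilla_nanus and Avena_fluviatilis is the node subtending ((((Takifugu_sapiens,Corylus_arenarius),((((Hylobates_domesticus,(Solenopsis_major,Oryza_tricolor)),(Canis_domesticus,Oryzias_robustus)),(Pinus_orientalis,Mus_brevicauda)),Gorilla_nanus)),(((Triturus_borealis,Saccharomyces_rubra),Peromyscus_bicolor),(Otocyon_minor,Tremarctos_bicolor))),Avena_fluviatilis).
That clade contains 16 terminal taxa: Avena_fluviatilis, Canis_domesticus, Corylus_arenarius, Gorilla_nanus, Hylobates_domesticus, Mus_brevicauda, Oryza_tricolor, Oryzias_robustus, Otocyon_minor, Peromyscus_bicolor, Pinus_orientalis, Saccharomyces_rubra, Solenopsis_major, Takifugu_sapiens, Tremarctos_bicolor, Triturus_borealis.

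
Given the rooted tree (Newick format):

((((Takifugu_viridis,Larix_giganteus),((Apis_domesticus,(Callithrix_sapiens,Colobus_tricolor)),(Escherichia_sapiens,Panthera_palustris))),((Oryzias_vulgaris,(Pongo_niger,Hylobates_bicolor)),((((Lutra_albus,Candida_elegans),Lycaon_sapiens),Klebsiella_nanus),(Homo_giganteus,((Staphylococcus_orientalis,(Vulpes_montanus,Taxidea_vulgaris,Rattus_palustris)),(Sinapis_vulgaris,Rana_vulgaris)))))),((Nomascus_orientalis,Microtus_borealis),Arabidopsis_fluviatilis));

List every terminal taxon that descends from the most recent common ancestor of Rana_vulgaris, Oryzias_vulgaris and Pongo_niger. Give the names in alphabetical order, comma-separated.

Candida_elegans, Homo_giganteus, Hylobates_bicolor, Klebsiella_nanus, Lutra_albus, Lycaon_sapiens, Oryzias_vulgaris, Pongo_niger, Rana_vulgaris, Rattus_palustris, Sinapis_vulgaris, Staphylococcus_orientalis, Taxidea_vulgaris, Vulpes_montanus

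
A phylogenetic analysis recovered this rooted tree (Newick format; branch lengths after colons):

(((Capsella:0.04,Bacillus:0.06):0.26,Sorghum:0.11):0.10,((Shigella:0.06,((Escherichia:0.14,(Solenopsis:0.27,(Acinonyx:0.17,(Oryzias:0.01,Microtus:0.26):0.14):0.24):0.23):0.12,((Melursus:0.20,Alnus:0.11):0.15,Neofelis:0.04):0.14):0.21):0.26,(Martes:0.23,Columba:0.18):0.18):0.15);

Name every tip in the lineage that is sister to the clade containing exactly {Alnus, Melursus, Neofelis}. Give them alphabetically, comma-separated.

The clade containing exactly {Alnus, Melursus, Neofelis} attaches to the tree at the node subtending ((Escherichia,(Solenopsis,(Acinonyx,(Oryzias,Microtus)))),((Melursus,Alnus),Neofelis)).
The other lineage descending from that same node — the sister group — is (Escherichia,(Solenopsis,(Acinonyx,(Oryzias,Microtus)))); its 5 tips in alphabetical order are the answer.

Acinonyx, Escherichia, Microtus, Oryzias, Solenopsis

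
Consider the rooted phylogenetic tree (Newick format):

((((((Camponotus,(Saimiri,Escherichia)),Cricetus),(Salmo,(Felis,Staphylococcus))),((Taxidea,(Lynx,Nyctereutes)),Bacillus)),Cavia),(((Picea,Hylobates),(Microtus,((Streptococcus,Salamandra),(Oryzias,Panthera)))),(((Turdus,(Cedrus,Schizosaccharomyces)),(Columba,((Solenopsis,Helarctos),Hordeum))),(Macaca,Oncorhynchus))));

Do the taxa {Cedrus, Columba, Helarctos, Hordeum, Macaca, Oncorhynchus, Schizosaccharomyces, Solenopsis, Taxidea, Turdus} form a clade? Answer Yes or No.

No

The MRCA of the listed taxa is the root, so the smallest clade containing them is the whole tree.
That clade also contains Bacillus, Camponotus, Cavia, Cricetus, Escherichia, Felis, Hylobates, Lynx, Microtus, Nyctereutes, Oryzias, Panthera, Picea, Saimiri, Salamandra, Salmo, Staphylococcus, Streptococcus, which are not in the proposed group, so the group is not monophyletic.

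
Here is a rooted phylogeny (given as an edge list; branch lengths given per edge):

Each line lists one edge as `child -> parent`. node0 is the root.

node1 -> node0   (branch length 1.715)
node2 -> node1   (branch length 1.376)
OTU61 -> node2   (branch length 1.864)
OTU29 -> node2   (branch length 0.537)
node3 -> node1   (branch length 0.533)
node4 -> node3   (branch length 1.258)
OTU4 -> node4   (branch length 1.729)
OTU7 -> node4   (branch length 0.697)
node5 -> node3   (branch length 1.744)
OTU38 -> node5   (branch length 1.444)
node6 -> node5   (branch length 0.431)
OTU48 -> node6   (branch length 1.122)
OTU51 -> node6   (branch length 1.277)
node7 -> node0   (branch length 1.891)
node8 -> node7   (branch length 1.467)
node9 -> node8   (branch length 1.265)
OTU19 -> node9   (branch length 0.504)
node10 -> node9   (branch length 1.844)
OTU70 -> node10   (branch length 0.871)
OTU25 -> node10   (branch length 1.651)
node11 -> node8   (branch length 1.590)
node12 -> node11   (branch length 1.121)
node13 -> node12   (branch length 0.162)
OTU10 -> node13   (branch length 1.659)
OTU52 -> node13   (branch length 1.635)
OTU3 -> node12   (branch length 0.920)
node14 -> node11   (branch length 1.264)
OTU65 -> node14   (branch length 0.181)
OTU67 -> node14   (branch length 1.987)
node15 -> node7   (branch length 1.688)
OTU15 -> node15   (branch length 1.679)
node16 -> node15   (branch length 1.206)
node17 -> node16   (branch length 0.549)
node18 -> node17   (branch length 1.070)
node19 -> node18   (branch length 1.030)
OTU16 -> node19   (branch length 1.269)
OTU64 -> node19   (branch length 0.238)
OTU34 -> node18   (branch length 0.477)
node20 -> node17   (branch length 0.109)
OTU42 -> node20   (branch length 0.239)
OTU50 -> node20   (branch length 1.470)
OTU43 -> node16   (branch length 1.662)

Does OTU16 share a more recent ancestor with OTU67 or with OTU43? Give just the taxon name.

OTU43

The MRCA of OTU16 and OTU43 subtends ((((OTU16,OTU64),OTU34),(OTU42,OTU50)),OTU43) (6 taxa).
The MRCA of OTU16 and OTU67 subtends (((OTU19,(OTU70,OTU25)),(((OTU10,OTU52),OTU3),(OTU65,OTU67))),(OTU15,((((OTU16,OTU64),OTU34),(OTU42,OTU50)),OTU43))) (15 taxa).
The first is nested inside the second, so OTU16 shares a more recent common ancestor with OTU43.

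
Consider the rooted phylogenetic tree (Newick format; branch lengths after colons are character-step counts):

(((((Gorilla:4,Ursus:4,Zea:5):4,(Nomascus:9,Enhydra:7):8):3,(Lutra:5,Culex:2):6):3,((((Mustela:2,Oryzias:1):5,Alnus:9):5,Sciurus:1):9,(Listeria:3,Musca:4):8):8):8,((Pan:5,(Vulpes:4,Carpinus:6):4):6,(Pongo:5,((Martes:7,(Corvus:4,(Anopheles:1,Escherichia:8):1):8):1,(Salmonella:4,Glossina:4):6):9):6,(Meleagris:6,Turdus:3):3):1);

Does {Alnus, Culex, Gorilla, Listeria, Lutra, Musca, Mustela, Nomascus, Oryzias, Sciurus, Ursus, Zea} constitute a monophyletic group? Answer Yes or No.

No

The MRCA of the listed taxa subtends ((((Gorilla,Ursus,Zea),(Nomascus,Enhydra)),(Lutra,Culex)),((((Mustela,Oryzias),Alnus),Sciurus),(Listeria,Musca))).
That clade also contains Enhydra, which is not in the proposed group, so the group is not monophyletic.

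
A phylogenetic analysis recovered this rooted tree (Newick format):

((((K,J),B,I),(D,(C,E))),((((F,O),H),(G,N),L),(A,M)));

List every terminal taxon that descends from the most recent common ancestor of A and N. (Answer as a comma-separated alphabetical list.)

Tracing A: it sits inside (A,M).
Tracing N: it sits inside (G,N).
The smallest clade enclosing both is ((((F,O),H),(G,N),L),(A,M)); the answer is its 8 terminal taxa in alphabetical order.

A, F, G, H, L, M, N, O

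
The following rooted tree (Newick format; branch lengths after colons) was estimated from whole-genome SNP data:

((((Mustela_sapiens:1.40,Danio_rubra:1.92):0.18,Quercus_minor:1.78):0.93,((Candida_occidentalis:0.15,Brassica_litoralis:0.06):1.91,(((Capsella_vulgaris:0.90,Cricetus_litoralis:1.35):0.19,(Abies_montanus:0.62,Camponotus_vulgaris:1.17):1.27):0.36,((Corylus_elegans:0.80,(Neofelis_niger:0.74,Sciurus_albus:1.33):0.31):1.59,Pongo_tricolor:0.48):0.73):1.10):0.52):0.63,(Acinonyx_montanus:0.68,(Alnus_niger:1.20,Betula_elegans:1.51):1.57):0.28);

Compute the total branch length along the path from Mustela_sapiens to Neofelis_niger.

7.50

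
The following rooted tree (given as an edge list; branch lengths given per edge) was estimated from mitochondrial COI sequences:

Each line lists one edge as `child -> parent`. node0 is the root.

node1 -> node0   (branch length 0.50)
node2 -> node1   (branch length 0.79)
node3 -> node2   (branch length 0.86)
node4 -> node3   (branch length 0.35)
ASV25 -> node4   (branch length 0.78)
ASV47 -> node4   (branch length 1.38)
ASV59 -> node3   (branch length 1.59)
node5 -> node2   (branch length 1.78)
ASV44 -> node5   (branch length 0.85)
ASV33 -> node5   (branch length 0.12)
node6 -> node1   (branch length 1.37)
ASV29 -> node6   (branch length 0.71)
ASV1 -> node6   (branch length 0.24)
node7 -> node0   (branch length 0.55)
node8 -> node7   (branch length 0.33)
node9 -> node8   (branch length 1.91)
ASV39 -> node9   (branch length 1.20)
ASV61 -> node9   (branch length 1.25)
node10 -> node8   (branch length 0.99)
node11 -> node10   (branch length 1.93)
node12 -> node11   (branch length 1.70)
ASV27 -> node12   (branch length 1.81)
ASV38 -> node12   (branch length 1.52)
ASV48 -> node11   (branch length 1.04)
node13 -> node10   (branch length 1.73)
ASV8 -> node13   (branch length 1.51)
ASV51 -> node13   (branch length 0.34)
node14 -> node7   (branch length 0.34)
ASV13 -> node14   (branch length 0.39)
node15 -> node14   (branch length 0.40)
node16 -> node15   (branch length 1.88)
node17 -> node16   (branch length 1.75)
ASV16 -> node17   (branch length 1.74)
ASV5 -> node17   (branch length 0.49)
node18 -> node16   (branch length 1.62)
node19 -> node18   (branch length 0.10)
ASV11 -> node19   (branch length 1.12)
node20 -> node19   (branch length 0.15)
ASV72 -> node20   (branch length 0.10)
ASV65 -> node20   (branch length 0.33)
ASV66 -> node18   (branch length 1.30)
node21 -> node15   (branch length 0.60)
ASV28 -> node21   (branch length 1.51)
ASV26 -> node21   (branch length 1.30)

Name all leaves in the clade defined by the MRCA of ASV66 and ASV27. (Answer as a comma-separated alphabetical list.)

ASV11, ASV13, ASV16, ASV26, ASV27, ASV28, ASV38, ASV39, ASV48, ASV5, ASV51, ASV61, ASV65, ASV66, ASV72, ASV8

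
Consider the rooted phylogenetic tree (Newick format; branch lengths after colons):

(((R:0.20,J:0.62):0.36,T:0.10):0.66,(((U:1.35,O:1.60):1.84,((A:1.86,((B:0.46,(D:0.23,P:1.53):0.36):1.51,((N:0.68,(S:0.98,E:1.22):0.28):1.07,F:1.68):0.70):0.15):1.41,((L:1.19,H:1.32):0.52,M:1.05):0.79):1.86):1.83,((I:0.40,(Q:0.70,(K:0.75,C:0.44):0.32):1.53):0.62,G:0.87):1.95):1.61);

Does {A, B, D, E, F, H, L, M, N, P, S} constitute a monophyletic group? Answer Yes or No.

Yes

The most recent common ancestor of these taxa subtends ((A,((B,(D,P)),((N,(S,E)),F))),((L,H),M)).
That clade has exactly 11 tips — every listed taxon and nothing else — so the group is monophyletic.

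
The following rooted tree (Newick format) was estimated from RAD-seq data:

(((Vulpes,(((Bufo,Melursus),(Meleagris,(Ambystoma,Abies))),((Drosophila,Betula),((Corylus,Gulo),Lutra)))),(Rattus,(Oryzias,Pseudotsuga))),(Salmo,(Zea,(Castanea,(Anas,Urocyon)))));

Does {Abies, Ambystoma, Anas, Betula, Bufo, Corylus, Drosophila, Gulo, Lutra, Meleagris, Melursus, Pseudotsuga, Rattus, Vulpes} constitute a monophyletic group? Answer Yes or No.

No

The MRCA of the listed taxa is the root, so the smallest clade containing them is the whole tree.
That clade also contains Castanea, Oryzias, Salmo, Urocyon, Zea, which are not in the proposed group, so the group is not monophyletic.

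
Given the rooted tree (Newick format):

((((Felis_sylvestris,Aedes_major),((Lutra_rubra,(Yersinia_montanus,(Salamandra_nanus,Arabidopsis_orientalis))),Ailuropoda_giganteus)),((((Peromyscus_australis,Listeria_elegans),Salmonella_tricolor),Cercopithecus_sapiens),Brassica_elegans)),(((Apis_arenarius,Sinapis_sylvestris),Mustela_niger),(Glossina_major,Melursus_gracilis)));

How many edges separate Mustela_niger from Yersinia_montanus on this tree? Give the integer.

The MRCA of Mustela_niger and Yersinia_montanus is the root of the tree.
From Mustela_niger up to that node: 3 branches. From Yersinia_montanus up to the same node: 6 branches. Total: 3 + 6 = 9.

9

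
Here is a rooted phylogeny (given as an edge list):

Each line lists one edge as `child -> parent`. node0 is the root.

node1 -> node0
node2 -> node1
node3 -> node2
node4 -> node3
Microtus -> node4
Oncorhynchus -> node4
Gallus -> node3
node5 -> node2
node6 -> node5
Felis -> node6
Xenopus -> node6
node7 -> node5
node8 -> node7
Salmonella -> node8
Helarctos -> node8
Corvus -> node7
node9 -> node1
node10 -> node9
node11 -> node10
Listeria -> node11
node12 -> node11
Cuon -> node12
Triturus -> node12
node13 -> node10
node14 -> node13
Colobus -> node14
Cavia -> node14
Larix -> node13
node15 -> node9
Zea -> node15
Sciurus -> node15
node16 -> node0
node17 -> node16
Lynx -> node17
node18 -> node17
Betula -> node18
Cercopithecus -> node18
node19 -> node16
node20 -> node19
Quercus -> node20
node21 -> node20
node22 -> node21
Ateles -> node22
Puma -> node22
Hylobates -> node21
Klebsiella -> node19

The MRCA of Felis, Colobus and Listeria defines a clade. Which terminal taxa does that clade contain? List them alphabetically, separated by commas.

Cavia, Colobus, Corvus, Cuon, Felis, Gallus, Helarctos, Larix, Listeria, Microtus, Oncorhynchus, Salmonella, Sciurus, Triturus, Xenopus, Zea

Tracing Felis: it sits inside (Felis,Xenopus).
Tracing Colobus: it sits inside (Colobus,Cavia).
Tracing Listeria: it sits inside (Listeria,(Cuon,Triturus)).
The smallest clade enclosing all 3 is ((((Microtus,Oncorhynchus),Gallus),((Felis,Xenopus),((Salmonella,Helarctos),Corvus))),(((Listeria,(Cuon,Triturus)),((Colobus,Cavia),Larix)),(Zea,Sciurus))); the answer is its 16 terminal taxa in alphabetical order.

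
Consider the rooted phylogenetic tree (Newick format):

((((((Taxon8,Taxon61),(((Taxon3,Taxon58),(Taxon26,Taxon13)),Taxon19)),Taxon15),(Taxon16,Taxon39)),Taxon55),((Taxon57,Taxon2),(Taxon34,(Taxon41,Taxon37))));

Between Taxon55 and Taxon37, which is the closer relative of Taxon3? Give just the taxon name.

The MRCA of Taxon3 and Taxon55 subtends (((((Taxon8,Taxon61),(((Taxon3,Taxon58),(Taxon26,Taxon13)),Taxon19)),Taxon15),(Taxon16,Taxon39)),Taxon55) (11 taxa).
The MRCA of Taxon3 and Taxon37 is the root, subtending the entire tree (16 taxa).
The first is nested inside the second, so Taxon3 shares a more recent common ancestor with Taxon55.

Taxon55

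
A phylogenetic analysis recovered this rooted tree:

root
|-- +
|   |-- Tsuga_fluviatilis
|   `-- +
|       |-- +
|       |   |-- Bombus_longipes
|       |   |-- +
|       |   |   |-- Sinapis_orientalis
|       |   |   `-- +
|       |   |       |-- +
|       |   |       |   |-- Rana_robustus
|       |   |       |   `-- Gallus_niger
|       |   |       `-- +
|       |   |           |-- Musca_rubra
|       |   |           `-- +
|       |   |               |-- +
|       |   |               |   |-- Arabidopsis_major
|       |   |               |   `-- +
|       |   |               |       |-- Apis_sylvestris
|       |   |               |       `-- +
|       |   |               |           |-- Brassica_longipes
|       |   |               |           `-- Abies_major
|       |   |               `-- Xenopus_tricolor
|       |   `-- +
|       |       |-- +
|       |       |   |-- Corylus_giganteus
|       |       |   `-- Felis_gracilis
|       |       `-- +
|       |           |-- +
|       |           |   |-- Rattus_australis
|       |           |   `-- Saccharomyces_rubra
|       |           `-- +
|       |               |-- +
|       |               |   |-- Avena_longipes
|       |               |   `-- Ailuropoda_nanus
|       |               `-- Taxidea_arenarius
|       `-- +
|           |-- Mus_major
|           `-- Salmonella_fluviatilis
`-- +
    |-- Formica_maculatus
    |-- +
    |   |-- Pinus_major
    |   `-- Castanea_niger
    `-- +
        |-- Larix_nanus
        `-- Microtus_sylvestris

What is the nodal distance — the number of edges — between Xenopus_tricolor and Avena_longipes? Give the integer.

The MRCA of Xenopus_tricolor and Avena_longipes is the node subtending (Bombus_longipes,(Sinapis_orientalis,((Rana_robustus,Gallus_niger),(Musca_rubra,((Arabidopsis_major,(Apis_sylvestris,(Brassica_longipes,Abies_major))),Xenopus_tricolor)))),((Corylus_giganteus,Felis_gracilis),((Rattus_australis,Saccharomyces_rubra),((Avena_longipes,Ailuropoda_nanus),Taxidea_arenarius)))).
From Xenopus_tricolor up to that node: 5 branches. From Avena_longipes up to the same node: 5 branches. Total: 5 + 5 = 10.

10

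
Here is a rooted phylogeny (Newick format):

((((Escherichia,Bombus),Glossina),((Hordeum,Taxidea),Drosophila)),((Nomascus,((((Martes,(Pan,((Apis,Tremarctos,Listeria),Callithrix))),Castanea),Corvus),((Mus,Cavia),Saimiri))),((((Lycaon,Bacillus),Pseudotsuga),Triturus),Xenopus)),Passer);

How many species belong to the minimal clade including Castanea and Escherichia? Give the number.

The MRCA of Castanea and Escherichia is the root, so the clade is the entire tree.
That clade contains 24 terminal taxa: Apis, Bacillus, Bombus, Callithrix, Castanea, Cavia, Corvus, Drosophila, Escherichia, Glossina, Hordeum, Listeria, Lycaon, Martes, Mus, Nomascus, Pan, Passer, Pseudotsuga, Saimiri, Taxidea, Tremarctos, Triturus, Xenopus.

24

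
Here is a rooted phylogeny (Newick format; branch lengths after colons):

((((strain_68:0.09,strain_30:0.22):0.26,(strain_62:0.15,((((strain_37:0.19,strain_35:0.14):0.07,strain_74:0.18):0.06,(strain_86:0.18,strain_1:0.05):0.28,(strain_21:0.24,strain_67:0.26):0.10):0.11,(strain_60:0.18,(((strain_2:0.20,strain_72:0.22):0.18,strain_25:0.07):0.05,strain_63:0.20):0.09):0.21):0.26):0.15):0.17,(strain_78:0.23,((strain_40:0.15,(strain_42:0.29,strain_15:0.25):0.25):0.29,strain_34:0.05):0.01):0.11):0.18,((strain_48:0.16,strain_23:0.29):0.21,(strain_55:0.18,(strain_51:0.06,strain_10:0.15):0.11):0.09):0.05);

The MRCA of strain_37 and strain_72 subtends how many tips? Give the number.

The MRCA of strain_37 and strain_72 is the node subtending ((((strain_37,strain_35),strain_74),(strain_86,strain_1),(strain_21,strain_67)),(strain_60,(((strain_2,strain_72),strain_25),strain_63))).
That clade contains 12 terminal taxa: strain_1, strain_2, strain_21, strain_25, strain_35, strain_37, strain_60, strain_63, strain_67, strain_72, strain_74, strain_86.

12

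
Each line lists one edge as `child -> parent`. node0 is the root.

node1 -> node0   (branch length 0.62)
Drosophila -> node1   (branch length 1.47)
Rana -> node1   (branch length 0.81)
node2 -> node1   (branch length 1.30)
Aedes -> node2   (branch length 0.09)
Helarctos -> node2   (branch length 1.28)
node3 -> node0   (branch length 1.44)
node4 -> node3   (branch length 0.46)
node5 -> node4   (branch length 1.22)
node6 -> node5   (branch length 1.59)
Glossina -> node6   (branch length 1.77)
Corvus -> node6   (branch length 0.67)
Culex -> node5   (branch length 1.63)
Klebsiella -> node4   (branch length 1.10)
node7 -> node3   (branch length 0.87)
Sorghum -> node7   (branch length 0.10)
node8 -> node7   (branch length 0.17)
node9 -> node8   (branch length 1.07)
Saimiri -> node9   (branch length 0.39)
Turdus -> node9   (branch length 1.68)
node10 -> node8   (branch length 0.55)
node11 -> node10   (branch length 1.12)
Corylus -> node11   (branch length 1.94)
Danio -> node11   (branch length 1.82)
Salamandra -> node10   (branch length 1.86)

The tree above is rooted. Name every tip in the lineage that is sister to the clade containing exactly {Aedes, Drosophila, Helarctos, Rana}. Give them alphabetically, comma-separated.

Corvus, Corylus, Culex, Danio, Glossina, Klebsiella, Saimiri, Salamandra, Sorghum, Turdus

The clade containing exactly {Aedes, Drosophila, Helarctos, Rana} attaches directly to the root of the tree.
The other lineage descending from that same node — the sister group — is ((((Glossina,Corvus),Culex),Klebsiella),(Sorghum,((Saimiri,Turdus),((Corylus,Danio),Salamandra)))); its 10 tips in alphabetical order are the answer.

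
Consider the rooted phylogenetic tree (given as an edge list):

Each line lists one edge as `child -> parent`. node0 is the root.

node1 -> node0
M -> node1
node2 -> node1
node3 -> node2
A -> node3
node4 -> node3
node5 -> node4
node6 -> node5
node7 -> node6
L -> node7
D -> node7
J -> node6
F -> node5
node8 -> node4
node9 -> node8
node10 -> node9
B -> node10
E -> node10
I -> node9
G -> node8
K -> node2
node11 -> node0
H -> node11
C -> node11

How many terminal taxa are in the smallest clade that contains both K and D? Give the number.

10

The MRCA of K and D is the node subtending ((A,((((L,D),J),F),(((B,E),I),G))),K).
That clade contains 10 terminal taxa: A, B, D, E, F, G, I, J, K, L.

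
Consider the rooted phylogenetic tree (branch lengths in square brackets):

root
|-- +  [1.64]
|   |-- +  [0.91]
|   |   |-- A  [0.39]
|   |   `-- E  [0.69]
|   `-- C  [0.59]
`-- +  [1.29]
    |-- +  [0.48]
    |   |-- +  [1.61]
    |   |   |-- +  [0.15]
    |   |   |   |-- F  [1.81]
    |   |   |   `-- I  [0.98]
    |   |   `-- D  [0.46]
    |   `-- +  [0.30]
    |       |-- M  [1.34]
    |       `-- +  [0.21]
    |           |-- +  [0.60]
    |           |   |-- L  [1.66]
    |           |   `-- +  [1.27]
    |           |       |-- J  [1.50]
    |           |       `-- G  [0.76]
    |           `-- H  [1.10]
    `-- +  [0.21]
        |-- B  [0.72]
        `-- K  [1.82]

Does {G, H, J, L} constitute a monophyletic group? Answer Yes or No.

Yes

The most recent common ancestor of these taxa subtends ((L,(J,G)),H).
That clade has exactly 4 tips — every listed taxon and nothing else — so the group is monophyletic.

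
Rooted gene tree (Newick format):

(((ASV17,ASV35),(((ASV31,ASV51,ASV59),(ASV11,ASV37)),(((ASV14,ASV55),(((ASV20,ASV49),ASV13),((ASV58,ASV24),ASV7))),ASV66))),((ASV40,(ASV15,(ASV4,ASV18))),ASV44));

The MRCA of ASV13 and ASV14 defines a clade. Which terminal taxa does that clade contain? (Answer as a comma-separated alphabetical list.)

ASV13, ASV14, ASV20, ASV24, ASV49, ASV55, ASV58, ASV7

Tracing ASV13: it sits inside ((ASV20,ASV49),ASV13).
Tracing ASV14: it sits inside (ASV14,ASV55).
The smallest clade enclosing both is ((ASV14,ASV55),(((ASV20,ASV49),ASV13),((ASV58,ASV24),ASV7))); the answer is its 8 terminal taxa in alphabetical order.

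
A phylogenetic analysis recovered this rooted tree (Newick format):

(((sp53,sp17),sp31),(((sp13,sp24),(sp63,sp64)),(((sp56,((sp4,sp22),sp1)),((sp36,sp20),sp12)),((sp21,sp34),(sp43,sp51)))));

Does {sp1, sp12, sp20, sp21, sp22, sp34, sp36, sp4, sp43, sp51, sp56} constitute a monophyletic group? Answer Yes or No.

Yes

The most recent common ancestor of these taxa subtends (((sp56,((sp4,sp22),sp1)),((sp36,sp20),sp12)),((sp21,sp34),(sp43,sp51))).
That clade has exactly 11 tips — every listed taxon and nothing else — so the group is monophyletic.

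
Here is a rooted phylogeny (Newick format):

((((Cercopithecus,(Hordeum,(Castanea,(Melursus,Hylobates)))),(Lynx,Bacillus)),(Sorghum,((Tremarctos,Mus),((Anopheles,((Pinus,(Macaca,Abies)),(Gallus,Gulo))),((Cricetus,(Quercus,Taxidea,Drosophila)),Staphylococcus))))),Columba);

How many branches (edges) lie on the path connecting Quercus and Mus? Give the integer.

7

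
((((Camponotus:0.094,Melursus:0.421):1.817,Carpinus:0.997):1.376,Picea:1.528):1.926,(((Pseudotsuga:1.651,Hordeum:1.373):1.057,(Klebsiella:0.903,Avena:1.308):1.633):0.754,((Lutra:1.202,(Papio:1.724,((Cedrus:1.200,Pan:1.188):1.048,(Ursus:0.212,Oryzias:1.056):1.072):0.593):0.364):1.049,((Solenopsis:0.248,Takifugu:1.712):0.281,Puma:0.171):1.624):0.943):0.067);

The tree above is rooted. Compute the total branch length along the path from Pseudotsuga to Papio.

The path runs Pseudotsuga → … → MRCA → … → Papio; the MRCA is the node subtending (((Pseudotsuga,Hordeum),(Klebsiella,Avena)),((Lutra,(Papio,((Cedrus,Pan),(Ursus,Oryzias)))),((Solenopsis,Takifugu),Puma))).
Branch lengths along that path: 1.651 + 1.057 + 0.754 + 0.943 + 1.049 + 0.364 + 1.724 = 7.542.

7.542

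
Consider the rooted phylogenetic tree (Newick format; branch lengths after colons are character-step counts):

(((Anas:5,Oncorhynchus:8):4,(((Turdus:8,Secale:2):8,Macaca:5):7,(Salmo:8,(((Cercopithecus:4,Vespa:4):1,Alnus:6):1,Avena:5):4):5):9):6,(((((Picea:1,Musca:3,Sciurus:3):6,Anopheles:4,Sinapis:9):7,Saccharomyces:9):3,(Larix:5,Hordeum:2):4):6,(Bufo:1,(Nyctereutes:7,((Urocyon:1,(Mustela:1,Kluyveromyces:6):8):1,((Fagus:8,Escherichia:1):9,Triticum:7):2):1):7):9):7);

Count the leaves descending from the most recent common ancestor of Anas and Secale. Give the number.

10

The MRCA of Anas and Secale is the node subtending ((Anas,Oncorhynchus),(((Turdus,Secale),Macaca),(Salmo,(((Cercopithecus,Vespa),Alnus),Avena)))).
That clade contains 10 terminal taxa: Alnus, Anas, Avena, Cercopithecus, Macaca, Oncorhynchus, Salmo, Secale, Turdus, Vespa.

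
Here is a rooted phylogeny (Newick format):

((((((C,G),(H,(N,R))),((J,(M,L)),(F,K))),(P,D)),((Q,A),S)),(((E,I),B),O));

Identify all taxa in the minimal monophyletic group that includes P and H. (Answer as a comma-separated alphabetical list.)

C, D, F, G, H, J, K, L, M, N, P, R

Tracing P: it sits inside (P,D).
Tracing H: it sits inside (H,(N,R)).
The smallest clade enclosing both is ((((C,G),(H,(N,R))),((J,(M,L)),(F,K))),(P,D)); the answer is its 12 terminal taxa in alphabetical order.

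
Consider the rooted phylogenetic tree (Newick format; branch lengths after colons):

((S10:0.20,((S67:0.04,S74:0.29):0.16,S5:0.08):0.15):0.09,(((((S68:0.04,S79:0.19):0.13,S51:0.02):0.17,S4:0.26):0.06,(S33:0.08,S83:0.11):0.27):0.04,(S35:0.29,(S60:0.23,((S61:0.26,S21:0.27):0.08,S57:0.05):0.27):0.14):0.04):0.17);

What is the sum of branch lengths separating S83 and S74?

1.28

The path runs S83 → … → MRCA → … → S74; the MRCA is the root of the tree.
Branch lengths along that path: 0.11 + 0.27 + 0.04 + 0.17 + 0.09 + 0.15 + 0.16 + 0.29 = 1.28.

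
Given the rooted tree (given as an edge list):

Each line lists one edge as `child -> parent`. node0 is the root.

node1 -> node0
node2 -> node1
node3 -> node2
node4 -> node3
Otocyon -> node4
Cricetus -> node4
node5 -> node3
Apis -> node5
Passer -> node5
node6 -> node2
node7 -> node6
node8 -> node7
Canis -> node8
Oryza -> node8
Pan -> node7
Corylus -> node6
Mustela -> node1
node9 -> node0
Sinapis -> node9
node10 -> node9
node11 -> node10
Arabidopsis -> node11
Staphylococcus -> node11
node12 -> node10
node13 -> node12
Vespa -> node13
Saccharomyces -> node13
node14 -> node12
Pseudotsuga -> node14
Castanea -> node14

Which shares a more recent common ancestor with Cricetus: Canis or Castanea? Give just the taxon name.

Canis

The MRCA of Cricetus and Canis subtends (((Otocyon,Cricetus),(Apis,Passer)),(((Canis,Oryza),Pan),Corylus)) (8 taxa).
The MRCA of Cricetus and Castanea is the root, subtending the entire tree (16 taxa).
The first is nested inside the second, so Cricetus shares a more recent common ancestor with Canis.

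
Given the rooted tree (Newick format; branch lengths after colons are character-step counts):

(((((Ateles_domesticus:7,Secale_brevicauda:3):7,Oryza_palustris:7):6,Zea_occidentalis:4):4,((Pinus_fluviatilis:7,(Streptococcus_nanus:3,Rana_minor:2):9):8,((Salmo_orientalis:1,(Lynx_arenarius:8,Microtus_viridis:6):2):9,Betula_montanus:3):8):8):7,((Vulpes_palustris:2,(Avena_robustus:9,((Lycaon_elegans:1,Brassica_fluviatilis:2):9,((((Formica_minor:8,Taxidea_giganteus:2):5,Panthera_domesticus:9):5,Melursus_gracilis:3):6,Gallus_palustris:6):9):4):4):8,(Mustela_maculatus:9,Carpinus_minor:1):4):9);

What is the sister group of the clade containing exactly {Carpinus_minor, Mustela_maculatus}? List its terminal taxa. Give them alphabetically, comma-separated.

Avena_robustus, Brassica_fluviatilis, Formica_minor, Gallus_palustris, Lycaon_elegans, Melursus_gracilis, Panthera_domesticus, Taxidea_giganteus, Vulpes_palustris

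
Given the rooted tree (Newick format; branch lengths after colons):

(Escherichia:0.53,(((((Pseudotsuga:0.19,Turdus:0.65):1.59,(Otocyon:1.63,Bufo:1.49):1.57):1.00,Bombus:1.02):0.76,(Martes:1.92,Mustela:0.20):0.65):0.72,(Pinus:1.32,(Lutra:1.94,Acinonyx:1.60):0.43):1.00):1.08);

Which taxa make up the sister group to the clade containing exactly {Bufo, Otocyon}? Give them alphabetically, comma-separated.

The clade containing exactly {Bufo, Otocyon} attaches to the tree at the node subtending ((Pseudotsuga,Turdus),(Otocyon,Bufo)).
The other lineage descending from that same node — the sister group — is (Pseudotsuga,Turdus); its 2 tips in alphabetical order are the answer.

Pseudotsuga, Turdus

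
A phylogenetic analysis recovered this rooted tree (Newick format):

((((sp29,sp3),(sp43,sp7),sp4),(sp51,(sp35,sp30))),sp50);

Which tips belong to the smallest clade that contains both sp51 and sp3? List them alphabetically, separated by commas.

Tracing sp51: it sits inside (sp51,(sp35,sp30)).
Tracing sp3: it sits inside (sp29,sp3).
The smallest clade enclosing both is (((sp29,sp3),(sp43,sp7),sp4),(sp51,(sp35,sp30))); the answer is its 8 terminal taxa in alphabetical order.

sp29, sp3, sp30, sp35, sp4, sp43, sp51, sp7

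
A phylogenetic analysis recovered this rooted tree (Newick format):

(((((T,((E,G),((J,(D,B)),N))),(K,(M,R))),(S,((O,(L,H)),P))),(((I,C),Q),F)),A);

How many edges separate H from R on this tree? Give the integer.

9

The MRCA of H and R is the node subtending (((T,((E,G),((J,(D,B)),N))),(K,(M,R))),(S,((O,(L,H)),P))).
From H up to that node: 5 branches. From R up to the same node: 4 branches. Total: 5 + 4 = 9.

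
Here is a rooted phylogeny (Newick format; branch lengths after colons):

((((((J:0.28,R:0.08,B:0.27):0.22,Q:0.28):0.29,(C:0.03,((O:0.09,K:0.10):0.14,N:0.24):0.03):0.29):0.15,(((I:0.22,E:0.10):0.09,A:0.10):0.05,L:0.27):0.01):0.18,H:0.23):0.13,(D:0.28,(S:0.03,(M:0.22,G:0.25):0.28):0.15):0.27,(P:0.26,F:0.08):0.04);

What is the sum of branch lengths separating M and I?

1.60

The path runs M → … → MRCA → … → I; the MRCA is the root of the tree.
Branch lengths along that path: 0.22 + 0.28 + 0.15 + 0.27 + 0.13 + 0.18 + 0.01 + 0.05 + 0.09 + 0.22 = 1.60.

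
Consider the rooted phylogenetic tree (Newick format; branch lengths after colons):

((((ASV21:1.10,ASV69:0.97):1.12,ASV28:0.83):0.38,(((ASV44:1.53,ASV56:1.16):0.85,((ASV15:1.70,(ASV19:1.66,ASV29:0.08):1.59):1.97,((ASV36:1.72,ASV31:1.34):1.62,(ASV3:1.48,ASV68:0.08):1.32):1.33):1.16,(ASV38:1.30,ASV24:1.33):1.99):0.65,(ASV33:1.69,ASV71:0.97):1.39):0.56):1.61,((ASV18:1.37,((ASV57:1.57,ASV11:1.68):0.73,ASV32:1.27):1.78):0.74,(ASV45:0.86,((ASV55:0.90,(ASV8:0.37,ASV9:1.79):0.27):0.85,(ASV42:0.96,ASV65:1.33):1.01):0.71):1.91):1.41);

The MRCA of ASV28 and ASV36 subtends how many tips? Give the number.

The MRCA of ASV28 and ASV36 is the node subtending (((ASV21,ASV69),ASV28),(((ASV44,ASV56),((ASV15,(ASV19,ASV29)),((ASV36,ASV31),(ASV3,ASV68))),(ASV38,ASV24)),(ASV33,ASV71))).
That clade contains 16 terminal taxa: ASV15, ASV19, ASV21, ASV24, ASV28, ASV29, ASV3, ASV31, ASV33, ASV36, ASV38, ASV44, ASV56, ASV68, ASV69, ASV71.

16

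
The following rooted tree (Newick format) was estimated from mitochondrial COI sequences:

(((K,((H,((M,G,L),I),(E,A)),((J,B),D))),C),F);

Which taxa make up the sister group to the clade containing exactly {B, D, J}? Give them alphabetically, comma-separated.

A, E, G, H, I, L, M

The clade containing exactly {B, D, J} attaches to the tree at the node subtending ((H,((M,G,L),I),(E,A)),((J,B),D)).
The other lineage descending from that same node — the sister group — is (H,((M,G,L),I),(E,A)); its 7 tips in alphabetical order are the answer.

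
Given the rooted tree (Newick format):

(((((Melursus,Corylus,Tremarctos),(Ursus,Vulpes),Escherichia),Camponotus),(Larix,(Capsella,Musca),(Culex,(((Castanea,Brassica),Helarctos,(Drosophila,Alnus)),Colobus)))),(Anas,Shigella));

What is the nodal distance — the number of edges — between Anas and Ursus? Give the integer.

The MRCA of Anas and Ursus is the root of the tree.
From Anas up to that node: 2 branches. From Ursus up to the same node: 5 branches. Total: 2 + 5 = 7.

7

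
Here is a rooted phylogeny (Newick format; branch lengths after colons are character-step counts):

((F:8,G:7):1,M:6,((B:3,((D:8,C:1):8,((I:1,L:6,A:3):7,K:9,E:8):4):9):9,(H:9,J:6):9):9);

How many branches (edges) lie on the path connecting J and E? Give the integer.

6

The MRCA of J and E is the node subtending ((B,((D,C),((I,L,A),K,E))),(H,J)).
From J up to that node: 2 branches. From E up to the same node: 4 branches. Total: 2 + 4 = 6.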